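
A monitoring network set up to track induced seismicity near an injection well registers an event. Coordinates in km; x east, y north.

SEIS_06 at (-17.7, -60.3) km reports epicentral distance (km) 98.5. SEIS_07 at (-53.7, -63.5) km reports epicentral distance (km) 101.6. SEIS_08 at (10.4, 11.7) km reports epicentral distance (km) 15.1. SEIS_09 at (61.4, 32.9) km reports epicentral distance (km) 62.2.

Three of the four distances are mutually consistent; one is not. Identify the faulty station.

SEIS_06

Solve using three stations at a time. Using SEIS_07, SEIS_08, SEIS_09 (subtract circle equations pairwise → linear system) gives (x, y) ≈ (0.0, 22.7).
Distances from that point to each station vs reported:
  SEIS_06: calculated 84.9 vs reported 98.5 → residual 13.6 km
  SEIS_07: calculated 101.6 vs reported 101.6 → residual 0.0 km
  SEIS_08: calculated 15.2 vs reported 15.1 → residual 0.1 km
  SEIS_09: calculated 62.2 vs reported 62.2 → residual 0.0 km
SEIS_07, SEIS_08, SEIS_09 are mutually consistent (residuals ≈ 0); SEIS_06 is off by 13.6 km.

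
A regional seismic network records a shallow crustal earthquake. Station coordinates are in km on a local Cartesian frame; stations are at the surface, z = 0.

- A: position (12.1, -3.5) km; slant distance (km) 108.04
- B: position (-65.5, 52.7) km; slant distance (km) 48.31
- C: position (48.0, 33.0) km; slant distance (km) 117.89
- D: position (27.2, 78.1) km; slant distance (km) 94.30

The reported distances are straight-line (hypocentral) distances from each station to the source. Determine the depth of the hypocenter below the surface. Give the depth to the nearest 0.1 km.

z ≈ 44.6 km

Each station gives a sphere (x−x_i)² + (y−y_i)² + z² = d_i² (stations at z=0).
Subtracting the A sphere from B and C: z² cancels, leaving linear equations in x and y:
-155.2 x + 112.4 y = 16247.67
71.8 x + 73.0 y = 1008.93
Solving: x ≈ -55.293, y ≈ 68.205 km (keep extra digits for the depth step; rounded: -55.3, 68.2).
Then from the A sphere: z² = 108.04² − (x − 12.1)² − (y + 3.5)² with x = -55.293, y = 68.205, so z ≈ 44.601 ≈ 44.6 km.
Check against D (with the unrounded solution): distance 94.30 ≈ 94.30 km. ✓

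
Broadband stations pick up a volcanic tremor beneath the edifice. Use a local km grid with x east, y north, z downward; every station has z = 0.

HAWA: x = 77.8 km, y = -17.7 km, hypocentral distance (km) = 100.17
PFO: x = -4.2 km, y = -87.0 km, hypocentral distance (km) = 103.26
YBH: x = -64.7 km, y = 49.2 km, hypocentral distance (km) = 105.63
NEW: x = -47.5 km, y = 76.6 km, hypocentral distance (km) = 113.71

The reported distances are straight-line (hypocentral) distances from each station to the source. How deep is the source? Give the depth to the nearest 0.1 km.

Each station gives a sphere (x−x_i)² + (y−y_i)² + z² = d_i² (stations at z=0).
Subtracting the HAWA sphere from PFO and YBH: z² cancels, leaving linear equations in x and y:
-164.0 x − 138.6 y = 591.91
-285.0 x + 133.8 y = -883.07
Solving: x ≈ 0.703, y ≈ -5.102 km (keep extra digits for the depth step; rounded: 0.7, -5.1).
Then from the HAWA sphere: z² = 100.17² − (x − 77.8)² − (y + 17.7)² with x = 0.703, y = -5.102, so z ≈ 62.701 ≈ 62.7 km.

z ≈ 62.7 km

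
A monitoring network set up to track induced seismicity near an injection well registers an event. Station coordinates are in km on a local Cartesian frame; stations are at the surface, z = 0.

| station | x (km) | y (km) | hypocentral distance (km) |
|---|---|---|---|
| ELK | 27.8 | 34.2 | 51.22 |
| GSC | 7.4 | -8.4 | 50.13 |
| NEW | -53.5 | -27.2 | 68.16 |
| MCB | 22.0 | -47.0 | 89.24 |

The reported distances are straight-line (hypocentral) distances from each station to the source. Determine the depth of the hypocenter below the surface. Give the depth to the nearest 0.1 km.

Each station gives a sphere (x−x_i)² + (y−y_i)² + z² = d_i² (stations at z=0).
Subtracting the ELK sphere from GSC and NEW: z² cancels, leaving linear equations in x and y:
-40.8 x − 85.2 y = -1706.69
-162.6 x − 122.8 y = -362.69
Solving: x ≈ -20.205, y ≈ 29.707 km (keep extra digits for the depth step; rounded: -20.2, 29.7).
Then from the ELK sphere: z² = 51.22² − (x − 27.8)² − (y − 34.2)² with x = -20.205, y = 29.707, so z ≈ 17.286 ≈ 17.3 km.

z ≈ 17.3 km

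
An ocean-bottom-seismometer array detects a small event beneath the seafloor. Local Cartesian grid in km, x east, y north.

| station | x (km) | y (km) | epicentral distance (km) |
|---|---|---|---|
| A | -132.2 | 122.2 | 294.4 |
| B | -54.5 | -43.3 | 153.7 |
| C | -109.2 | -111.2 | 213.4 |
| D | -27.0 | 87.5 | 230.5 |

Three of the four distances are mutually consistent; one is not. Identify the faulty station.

Solve using three stations at a time. Using A, B, C (subtract circle equations pairwise → linear system) gives (x, y) ≈ (98.3, -61.0).
Distances from that point to each station vs reported:
  A: calculated 294.5 vs reported 294.4 → residual 0.1 km
  B: calculated 153.9 vs reported 153.7 → residual 0.2 km
  C: calculated 213.5 vs reported 213.4 → residual 0.1 km
  D: calculated 194.3 vs reported 230.5 → residual 36.2 km
A, B, C are mutually consistent (residuals ≈ 0); D is off by 36.2 km.

D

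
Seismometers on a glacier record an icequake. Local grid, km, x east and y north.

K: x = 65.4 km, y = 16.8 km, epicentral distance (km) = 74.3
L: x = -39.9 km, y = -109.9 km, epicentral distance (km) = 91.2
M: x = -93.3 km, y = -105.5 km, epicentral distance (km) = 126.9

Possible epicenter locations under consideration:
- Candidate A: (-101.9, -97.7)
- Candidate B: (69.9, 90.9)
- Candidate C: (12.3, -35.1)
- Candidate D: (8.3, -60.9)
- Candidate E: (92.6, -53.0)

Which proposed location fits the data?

Candidate C

For each candidate, compare |candidate − station| to the reported distance:
Candidate A: residuals K 128.4, L 28.0, M 115.3 → max 128.4 km
Candidate B: residuals K 0.1, L 137.7, M 128.5 → max 137.7 km
Candidate C: residuals K 0.0, L 0.0, M 0.0 → max 0.0 km
Candidate D: residuals K 22.1, L 22.5, M 15.9 → max 22.5 km
Candidate E: residuals K 0.6, L 53.0, M 66.3 → max 66.3 km
Only Candidate C has all residuals ≈ 0.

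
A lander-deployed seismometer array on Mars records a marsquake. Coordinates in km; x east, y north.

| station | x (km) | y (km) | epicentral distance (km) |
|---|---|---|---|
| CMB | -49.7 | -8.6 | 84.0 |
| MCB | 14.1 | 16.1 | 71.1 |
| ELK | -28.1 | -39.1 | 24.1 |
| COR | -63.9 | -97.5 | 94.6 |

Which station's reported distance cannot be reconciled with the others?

ELK

Solve using three stations at a time. Using CMB, MCB, COR (subtract circle equations pairwise → linear system) gives (x, y) ≈ (20.5, -54.8).
Distances from that point to each station vs reported:
  CMB: calculated 84.0 vs reported 84.0 → residual 0.0 km
  MCB: calculated 71.1 vs reported 71.1 → residual 0.0 km
  ELK: calculated 51.1 vs reported 24.1 → residual 27.0 km
  COR: calculated 94.6 vs reported 94.6 → residual 0.0 km
CMB, MCB, COR are mutually consistent (residuals ≈ 0); ELK is off by 27.0 km.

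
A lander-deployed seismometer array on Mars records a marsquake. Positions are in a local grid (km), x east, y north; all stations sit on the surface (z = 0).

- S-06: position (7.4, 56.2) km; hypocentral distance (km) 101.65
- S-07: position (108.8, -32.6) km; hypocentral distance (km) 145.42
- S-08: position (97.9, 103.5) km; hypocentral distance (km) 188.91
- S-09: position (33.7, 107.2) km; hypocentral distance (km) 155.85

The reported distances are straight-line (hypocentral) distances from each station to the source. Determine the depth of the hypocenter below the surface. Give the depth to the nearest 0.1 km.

Each station gives a sphere (x−x_i)² + (y−y_i)² + z² = d_i² (stations at z=0).
Subtracting the S-06 sphere from S-07 and S-08: z² cancels, leaving linear equations in x and y:
202.8 x − 177.6 y = -1127.25
181.0 x + 94.6 y = -8270.81
Solving: x ≈ -30.694, y ≈ -28.702 km (keep extra digits for the depth step; rounded: -30.7, -28.7).
Then from the S-06 sphere: z² = 101.65² − (x − 7.4)² − (y − 56.2)² with x = -30.694, y = -28.702, so z ≈ 40.905 ≈ 40.9 km.

40.9 km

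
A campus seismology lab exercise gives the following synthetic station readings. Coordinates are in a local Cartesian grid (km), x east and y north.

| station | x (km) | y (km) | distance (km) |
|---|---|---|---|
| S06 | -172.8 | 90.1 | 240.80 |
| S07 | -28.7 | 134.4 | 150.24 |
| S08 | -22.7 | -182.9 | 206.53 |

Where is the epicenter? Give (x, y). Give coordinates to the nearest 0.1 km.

(53.9, 8.9)

Circle about each station: (x + 172.8)² + (y − 90.1)² = 240.80²; (x + 28.7)² + (y − 134.4)² = 150.24²; (x + 22.7)² + (y + 182.9)² = 206.53².
Subtracting pairs of circle equations eliminates x²+y² and gives linear equations (the radical axes):
288.2 x + 88.6 y = 16321.78
300.2 x − 546.0 y = 11319.85
Solving the 2×2 system: x ≈ 53.9, y ≈ 8.9 km.
Check against S06 (with the unrounded x, y): √((x + 172.8)²+(y − 90.1)²) = 240.80 ≈ 240.80 km. ✓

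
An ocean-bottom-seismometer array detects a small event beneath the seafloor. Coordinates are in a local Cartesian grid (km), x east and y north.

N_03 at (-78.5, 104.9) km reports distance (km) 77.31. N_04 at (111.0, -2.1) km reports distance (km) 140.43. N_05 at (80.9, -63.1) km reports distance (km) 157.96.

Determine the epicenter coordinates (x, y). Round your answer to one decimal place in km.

-12.9 km east, 64.0 km north

Circle about each station: (x + 78.5)² + (y − 104.9)² = 77.31²; (x − 111.0)² + (y + 2.1)² = 140.43²; (x − 80.9)² + (y + 63.1)² = 157.96².
Subtracting the N_03 equation from the N_04 and N_05 equations removes the quadratic terms:
379.0 x − 214.0 y = -18584.60
318.8 x − 336.0 y = -25614.37
Solving the 2×2 system: x ≈ -12.9, y ≈ 64.0 km.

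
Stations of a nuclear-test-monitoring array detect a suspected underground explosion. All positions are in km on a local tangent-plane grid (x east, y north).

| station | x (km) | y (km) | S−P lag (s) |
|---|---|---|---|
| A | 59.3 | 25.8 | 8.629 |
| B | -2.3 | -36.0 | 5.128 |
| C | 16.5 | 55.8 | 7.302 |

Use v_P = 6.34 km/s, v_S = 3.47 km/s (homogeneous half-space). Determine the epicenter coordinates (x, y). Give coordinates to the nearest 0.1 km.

Distance from S−P lag: d = Δt · v_P v_S / (v_P − v_S) = Δt · (6.34·3.47)/(6.34−3.47) ≈ 7.6654·Δt.
So d_A = 66.15, d_B = 39.31, d_C = 55.97 km.
Circle about each station: (x − 59.3)² + (y − 25.8)² = 66.15²; (x + 2.3)² + (y + 36.0)² = 39.31²; (x − 16.5)² + (y − 55.8)² = 55.97².
Subtracting the A equation from the B and C equations removes the quadratic terms:
-123.2 x − 123.6 y = -50.29
-85.6 x + 60.0 y = 446.94
Solving the 2×2 system: x ≈ -2.9, y ≈ 3.3 km.

x ≈ -2.9 km, y ≈ 3.3 km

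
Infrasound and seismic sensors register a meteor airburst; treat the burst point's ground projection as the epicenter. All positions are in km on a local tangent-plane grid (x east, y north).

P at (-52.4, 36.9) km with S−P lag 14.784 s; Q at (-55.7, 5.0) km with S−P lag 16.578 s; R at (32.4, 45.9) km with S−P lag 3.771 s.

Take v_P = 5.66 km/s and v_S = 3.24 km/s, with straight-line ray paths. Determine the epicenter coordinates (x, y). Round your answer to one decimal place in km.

Distance from S−P lag: d = Δt · v_P v_S / (v_P − v_S) = Δt · (5.66·3.24)/(5.66−3.24) ≈ 7.5779·Δt.
So d_P = 112.03, d_Q = 125.63, d_R = 28.58 km.
Circle about each station: (x + 52.4)² + (y − 36.9)² = 112.03²; (x + 55.7)² + (y − 5.0)² = 125.63²; (x − 32.4)² + (y − 45.9)² = 28.58².
Subtracting pairs of circle equations eliminates x²+y² and gives linear equations (the radical axes):
-6.6 x − 63.8 y = -4212.06
169.6 x + 18.0 y = 10783.10
Solving the 2×2 system: x ≈ 57.2, y ≈ 60.1 km.
Check against P (with the unrounded x, y): √((x + 52.4)²+(y − 36.9)²) = 112.03 ≈ 112.03 km. ✓

x ≈ 57.2 km, y ≈ 60.1 km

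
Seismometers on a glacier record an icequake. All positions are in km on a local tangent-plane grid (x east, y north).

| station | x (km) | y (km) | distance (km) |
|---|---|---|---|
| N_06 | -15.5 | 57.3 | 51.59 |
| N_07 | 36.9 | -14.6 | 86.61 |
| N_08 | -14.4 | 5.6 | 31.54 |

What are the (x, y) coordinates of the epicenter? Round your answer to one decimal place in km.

Circle about each station: (x + 15.5)² + (y − 57.3)² = 51.59²; (x − 36.9)² + (y + 14.6)² = 86.61²; (x + 14.4)² + (y − 5.6)² = 31.54².
Subtracting pairs of circle equations eliminates x²+y² and gives linear equations (the radical axes):
104.8 x − 143.8 y = -6788.53
2.2 x − 103.4 y = -1618.06
Solving the 2×2 system: x ≈ -44.6, y ≈ 14.7 km.

x ≈ -44.6 km, y ≈ 14.7 km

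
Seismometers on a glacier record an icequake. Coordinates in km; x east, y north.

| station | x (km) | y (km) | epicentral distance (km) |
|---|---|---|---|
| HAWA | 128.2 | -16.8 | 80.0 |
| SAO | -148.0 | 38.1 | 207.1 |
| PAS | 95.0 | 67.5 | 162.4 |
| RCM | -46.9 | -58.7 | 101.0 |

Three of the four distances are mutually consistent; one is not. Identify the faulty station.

PAS

Solve using three stations at a time. Using HAWA, SAO, RCM (subtract circle equations pairwise → linear system) gives (x, y) ≈ (48.8, -26.4).
Distances from that point to each station vs reported:
  HAWA: calculated 80.0 vs reported 80.0 → residual 0.0 km
  SAO: calculated 207.1 vs reported 207.1 → residual 0.0 km
  PAS: calculated 104.7 vs reported 162.4 → residual 57.7 km
  RCM: calculated 101.0 vs reported 101.0 → residual 0.0 km
HAWA, SAO, RCM are mutually consistent (residuals ≈ 0); PAS is off by 57.7 km.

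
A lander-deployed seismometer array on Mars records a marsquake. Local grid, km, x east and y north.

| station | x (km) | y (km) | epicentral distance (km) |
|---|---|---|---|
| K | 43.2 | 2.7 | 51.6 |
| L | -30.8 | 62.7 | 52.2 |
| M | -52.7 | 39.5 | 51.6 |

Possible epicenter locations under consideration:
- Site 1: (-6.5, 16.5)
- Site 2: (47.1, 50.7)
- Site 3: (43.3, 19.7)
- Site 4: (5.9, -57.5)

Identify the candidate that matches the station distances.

For each candidate, compare |candidate − station| to the reported distance:
Site 1: residuals K 0.0, L 0.0, M 0.0 → max 0.0 km
Site 2: residuals K 3.4, L 26.6, M 48.8 → max 48.8 km
Site 3: residuals K 34.6, L 33.5, M 46.4 → max 46.4 km
Site 4: residuals K 19.2, L 73.5, M 61.7 → max 73.5 km
Only Site 1 has all residuals ≈ 0.

Site 1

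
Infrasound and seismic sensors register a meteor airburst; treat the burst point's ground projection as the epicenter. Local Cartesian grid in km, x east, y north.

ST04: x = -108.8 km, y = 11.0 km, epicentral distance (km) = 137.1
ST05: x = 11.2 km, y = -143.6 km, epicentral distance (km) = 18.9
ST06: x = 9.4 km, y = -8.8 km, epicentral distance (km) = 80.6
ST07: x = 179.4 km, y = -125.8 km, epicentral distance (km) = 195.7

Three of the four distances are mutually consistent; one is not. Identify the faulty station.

Solve using three stations at a time. Using ST04, ST06, ST07 (subtract circle equations pairwise → linear system) gives (x, y) ≈ (-12.3, -86.5).
Distances from that point to each station vs reported:
  ST04: calculated 137.1 vs reported 137.1 → residual 0.0 km
  ST05: calculated 61.8 vs reported 18.9 → residual 42.9 km
  ST06: calculated 80.7 vs reported 80.6 → residual 0.1 km
  ST07: calculated 195.7 vs reported 195.7 → residual 0.0 km
ST04, ST06, ST07 are mutually consistent (residuals ≈ 0); ST05 is off by 42.9 km.

ST05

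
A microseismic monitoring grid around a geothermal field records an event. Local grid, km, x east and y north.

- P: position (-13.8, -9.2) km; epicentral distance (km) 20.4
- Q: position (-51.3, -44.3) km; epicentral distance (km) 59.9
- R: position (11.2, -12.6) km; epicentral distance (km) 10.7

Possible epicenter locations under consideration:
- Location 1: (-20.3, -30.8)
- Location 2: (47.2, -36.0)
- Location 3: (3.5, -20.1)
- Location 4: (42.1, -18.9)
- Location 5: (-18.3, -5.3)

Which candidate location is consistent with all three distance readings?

Location 3

For each candidate, compare |candidate − station| to the reported distance:
Location 1: residuals P 2.2, Q 26.1, R 25.7 → max 26.1 km
Location 2: residuals P 46.2, Q 38.9, R 32.2 → max 46.2 km
Location 3: residuals P 0.0, Q 0.0, R 0.0 → max 0.0 km
Location 4: residuals P 36.3, Q 36.9, R 20.8 → max 36.9 km
Location 5: residuals P 14.4, Q 8.8, R 19.7 → max 19.7 km
Only Location 3 has all residuals ≈ 0.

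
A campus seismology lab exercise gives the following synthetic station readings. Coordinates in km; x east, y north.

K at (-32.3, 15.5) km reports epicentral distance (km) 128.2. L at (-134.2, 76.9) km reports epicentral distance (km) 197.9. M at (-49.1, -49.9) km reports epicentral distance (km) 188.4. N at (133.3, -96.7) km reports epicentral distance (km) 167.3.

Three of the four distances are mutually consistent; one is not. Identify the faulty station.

N

Solve using three stations at a time. Using K, L, M (subtract circle equations pairwise → linear system) gives (x, y) ≈ (62.0, 102.1).
Distances from that point to each station vs reported:
  K: calculated 128.0 vs reported 128.2 → residual 0.2 km
  L: calculated 197.8 vs reported 197.9 → residual 0.1 km
  M: calculated 188.3 vs reported 188.4 → residual 0.1 km
  N: calculated 211.2 vs reported 167.3 → residual 43.9 km
K, L, M are mutually consistent (residuals ≈ 0); N is off by 43.9 km.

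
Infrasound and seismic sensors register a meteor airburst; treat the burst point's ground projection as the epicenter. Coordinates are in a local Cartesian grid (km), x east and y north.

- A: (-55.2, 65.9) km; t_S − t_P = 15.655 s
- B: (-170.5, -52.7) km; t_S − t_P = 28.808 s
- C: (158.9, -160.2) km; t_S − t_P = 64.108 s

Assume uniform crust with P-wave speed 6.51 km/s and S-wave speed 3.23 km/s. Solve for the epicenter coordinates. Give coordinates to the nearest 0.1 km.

Distance from S−P lag: d = Δt · v_P v_S / (v_P − v_S) = Δt · (6.51·3.23)/(6.51−3.23) ≈ 6.4108·Δt.
So d_A = 100.36, d_B = 184.68, d_C = 410.98 km.
Circle about each station: (x + 55.2)² + (y − 65.9)² = 100.36²; (x + 170.5)² + (y + 52.7)² = 184.68²; (x − 158.9)² + (y + 160.2)² = 410.98².
Subtracting pairs of circle equations eliminates x²+y² and gives linear equations (the radical axes):
-230.6 x − 237.2 y = 423.12
428.2 x − 452.2 y = -115309.03
Solving the 2×2 system: x ≈ -133.8, y ≈ 128.3 km.

x ≈ -133.8 km, y ≈ 128.3 km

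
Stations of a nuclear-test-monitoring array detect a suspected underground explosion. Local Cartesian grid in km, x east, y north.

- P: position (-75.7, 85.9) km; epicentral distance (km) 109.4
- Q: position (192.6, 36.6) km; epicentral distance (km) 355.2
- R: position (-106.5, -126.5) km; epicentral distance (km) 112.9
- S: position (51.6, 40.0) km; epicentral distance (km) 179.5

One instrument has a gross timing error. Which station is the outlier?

Solve using three stations at a time. Using P, R, S (subtract circle equations pairwise → linear system) gives (x, y) ≈ (-119.5, -14.4).
Distances from that point to each station vs reported:
  P: calculated 109.4 vs reported 109.4 → residual 0.0 km
  Q: calculated 316.2 vs reported 355.2 → residual 39.0 km
  R: calculated 112.9 vs reported 112.9 → residual 0.0 km
  S: calculated 179.5 vs reported 179.5 → residual 0.0 km
P, R, S are mutually consistent (residuals ≈ 0); Q is off by 39.0 km.

Q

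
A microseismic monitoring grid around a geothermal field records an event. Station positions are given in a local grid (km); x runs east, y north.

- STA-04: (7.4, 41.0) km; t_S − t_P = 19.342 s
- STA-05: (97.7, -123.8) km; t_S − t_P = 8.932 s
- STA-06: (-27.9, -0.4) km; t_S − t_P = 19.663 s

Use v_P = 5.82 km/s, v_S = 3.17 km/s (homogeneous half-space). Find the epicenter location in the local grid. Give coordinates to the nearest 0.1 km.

Distance from S−P lag: d = Δt · v_P v_S / (v_P − v_S) = Δt · (5.82·3.17)/(5.82−3.17) ≈ 6.9620·Δt.
So d_STA-04 = 134.66, d_STA-05 = 62.18, d_STA-06 = 136.89 km.
Circle about each station: (x − 7.4)² + (y − 41.0)² = 134.66²; (x − 97.7)² + (y + 123.8)² = 62.18²; (x + 27.9)² + (y + 0.4)² = 136.89².
Subtracting pairs of circle equations eliminates x²+y² and gives linear equations (the radical axes):
180.6 x − 329.6 y = 37402.93
-70.6 x − 82.8 y = -1562.75
Solving the 2×2 system: x ≈ 94.5, y ≈ -61.7 km.

x ≈ 94.5 km, y ≈ -61.7 km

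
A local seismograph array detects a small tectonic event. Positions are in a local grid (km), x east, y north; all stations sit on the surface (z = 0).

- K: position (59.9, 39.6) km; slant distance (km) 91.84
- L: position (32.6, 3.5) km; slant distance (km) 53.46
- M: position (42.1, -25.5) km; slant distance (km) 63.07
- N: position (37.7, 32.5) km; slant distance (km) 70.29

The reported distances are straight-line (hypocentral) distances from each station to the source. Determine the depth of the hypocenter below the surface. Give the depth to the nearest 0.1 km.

Each station gives a sphere (x−x_i)² + (y−y_i)² + z² = d_i² (stations at z=0).
Subtracting the K sphere from L and M: z² cancels, leaving linear equations in x and y:
-54.6 x − 72.2 y = 1495.45
-35.6 x − 130.2 y = 1723.25
Solving: x ≈ -15.487, y ≈ -9.001 km (keep extra digits for the depth step; rounded: -15.5, -9.0).
Then from the K sphere: z² = 91.84² − (x − 59.9)² − (y − 39.6)² with x = -15.487, y = -9.001, so z ≈ 19.731 ≈ 19.7 km.
Check against N (with the unrounded solution): distance 70.29 ≈ 70.29 km. ✓

19.7 km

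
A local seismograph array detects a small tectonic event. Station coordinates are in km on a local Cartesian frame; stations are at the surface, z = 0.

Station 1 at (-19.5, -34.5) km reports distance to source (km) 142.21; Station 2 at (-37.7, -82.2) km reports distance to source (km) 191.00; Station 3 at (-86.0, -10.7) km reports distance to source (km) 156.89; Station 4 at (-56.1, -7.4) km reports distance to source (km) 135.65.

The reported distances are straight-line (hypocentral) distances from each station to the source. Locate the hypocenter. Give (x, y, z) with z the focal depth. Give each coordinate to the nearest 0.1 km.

Each station gives a sphere (x−x_i)² + (y−y_i)² + z² = d_i² (stations at z=0).
Subtracting the Station 1 sphere from Station 2 and Station 3: z² cancels, leaving linear equations in x and y:
-36.4 x − 95.4 y = -9649.69
-133.0 x + 47.6 y = 1549.20
Solving: x ≈ 21.603, y ≈ 92.907 km (keep extra digits for the depth step; rounded: 21.6, 92.9).
Then from the Station 1 sphere: z² = 142.21² − (x + 19.5)² − (y + 34.5)² with x = 21.603, y = 92.907, so z ≈ 47.976 ≈ 48.0 km.
Check against Station 4 (with the unrounded solution): distance 135.65 ≈ 135.65 km. ✓

(21.6, 92.9, 48.0)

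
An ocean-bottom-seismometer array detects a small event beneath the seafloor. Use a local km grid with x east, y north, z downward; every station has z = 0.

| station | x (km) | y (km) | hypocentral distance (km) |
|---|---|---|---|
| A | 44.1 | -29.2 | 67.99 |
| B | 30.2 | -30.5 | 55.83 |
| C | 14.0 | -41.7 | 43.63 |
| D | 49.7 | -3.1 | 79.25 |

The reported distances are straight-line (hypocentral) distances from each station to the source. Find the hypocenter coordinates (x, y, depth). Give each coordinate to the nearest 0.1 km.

Each station gives a sphere (x−x_i)² + (y−y_i)² + z² = d_i² (stations at z=0).
Subtracting the A sphere from B and C: z² cancels, leaving linear equations in x and y:
-27.8 x − 2.6 y = 550.49
-60.2 x − 25.0 y = 1856.50
Solving: x ≈ -16.594, y ≈ -34.303 km (keep extra digits for the depth step; rounded: -16.6, -34.3).
Then from the A sphere: z² = 67.99² − (x − 44.1)² − (y + 29.2)² with x = -16.594, y = -34.303, so z ≈ 30.213 ≈ 30.2 km.

(-16.6, -34.3, 30.2)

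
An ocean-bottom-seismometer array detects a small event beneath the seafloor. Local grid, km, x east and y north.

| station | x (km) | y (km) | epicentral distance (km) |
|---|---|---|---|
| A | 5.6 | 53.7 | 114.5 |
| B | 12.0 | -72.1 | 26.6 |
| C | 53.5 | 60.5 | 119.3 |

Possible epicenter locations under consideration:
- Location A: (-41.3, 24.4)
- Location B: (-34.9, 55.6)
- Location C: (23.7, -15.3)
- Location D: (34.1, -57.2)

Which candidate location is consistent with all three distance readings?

Location D

For each candidate, compare |candidate − station| to the reported distance:
Location A: residuals A 59.2, B 83.6, C 17.9 → max 83.6 km
Location B: residuals A 74.0, B 109.4, C 30.8 → max 109.4 km
Location C: residuals A 43.2, B 31.4, C 37.9 → max 43.2 km
Location D: residuals A 0.0, B 0.1, C 0.0 → max 0.1 km
Only Location D has all residuals ≈ 0.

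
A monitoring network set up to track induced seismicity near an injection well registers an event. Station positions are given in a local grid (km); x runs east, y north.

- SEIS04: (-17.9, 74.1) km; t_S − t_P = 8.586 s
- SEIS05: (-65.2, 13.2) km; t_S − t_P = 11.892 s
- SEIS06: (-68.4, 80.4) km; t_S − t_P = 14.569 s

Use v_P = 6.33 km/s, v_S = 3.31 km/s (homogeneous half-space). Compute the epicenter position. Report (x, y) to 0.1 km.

Distance from S−P lag: d = Δt · v_P v_S / (v_P − v_S) = Δt · (6.33·3.31)/(6.33−3.31) ≈ 6.9378·Δt.
So d_SEIS04 = 59.57, d_SEIS05 = 82.50, d_SEIS06 = 101.08 km.
Circle about each station: (x + 17.9)² + (y − 74.1)² = 59.57²; (x + 65.2)² + (y − 13.2)² = 82.50²; (x + 68.4)² + (y − 80.4)² = 101.08².
Subtracting pairs of circle equations eliminates x²+y² and gives linear equations (the radical axes):
-94.6 x − 121.8 y = -4643.61
-101.0 x + 12.6 y = -1337.08
Solving the 2×2 system: x ≈ 16.4, y ≈ 25.4 km.
Check against SEIS04 (with the unrounded x, y): √((x + 17.9)²+(y − 74.1)²) = 59.58 ≈ 59.57 km. ✓

(16.4, 25.4)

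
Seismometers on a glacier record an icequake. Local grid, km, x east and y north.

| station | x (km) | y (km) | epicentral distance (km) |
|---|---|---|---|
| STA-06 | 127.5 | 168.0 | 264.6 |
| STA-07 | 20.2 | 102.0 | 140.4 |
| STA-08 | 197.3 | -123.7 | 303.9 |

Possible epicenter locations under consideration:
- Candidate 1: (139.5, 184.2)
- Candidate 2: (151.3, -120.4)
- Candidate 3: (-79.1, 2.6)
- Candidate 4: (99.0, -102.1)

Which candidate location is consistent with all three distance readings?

Candidate 3

For each candidate, compare |candidate − station| to the reported distance:
Candidate 1: residuals STA-06 244.4, STA-07 4.5, STA-08 9.4 → max 244.4 km
Candidate 2: residuals STA-06 24.8, STA-07 117.8, STA-08 257.8 → max 257.8 km
Candidate 3: residuals STA-06 0.1, STA-07 0.1, STA-08 0.0 → max 0.1 km
Candidate 4: residuals STA-06 7.0, STA-07 78.4, STA-08 203.3 → max 203.3 km
Only Candidate 3 has all residuals ≈ 0.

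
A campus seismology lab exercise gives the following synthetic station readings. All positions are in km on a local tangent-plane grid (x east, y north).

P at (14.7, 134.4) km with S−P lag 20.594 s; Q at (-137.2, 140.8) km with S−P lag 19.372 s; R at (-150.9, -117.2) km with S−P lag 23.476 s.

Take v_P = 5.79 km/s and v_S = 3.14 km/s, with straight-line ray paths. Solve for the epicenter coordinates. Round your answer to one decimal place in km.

x ≈ -73.6 km, y ≈ 24.1 km

Distance from S−P lag: d = Δt · v_P v_S / (v_P − v_S) = Δt · (5.79·3.14)/(5.79−3.14) ≈ 6.8606·Δt.
So d_P = 141.29, d_Q = 132.90, d_R = 161.06 km.
Circle about each station: (x − 14.7)² + (y − 134.4)² = 141.29²; (x + 137.2)² + (y − 140.8)² = 132.90²; (x + 150.9)² + (y + 117.2)² = 161.06².
Subtracting pairs of circle equations eliminates x²+y² and gives linear equations (the radical axes):
-303.8 x + 12.8 y = 22669.48
-331.2 x − 503.2 y = 12249.74
Solving the 2×2 system: x ≈ -73.6, y ≈ 24.1 km.
Check against P (with the unrounded x, y): √((x − 14.7)²+(y − 134.4)²) = 141.29 ≈ 141.29 km. ✓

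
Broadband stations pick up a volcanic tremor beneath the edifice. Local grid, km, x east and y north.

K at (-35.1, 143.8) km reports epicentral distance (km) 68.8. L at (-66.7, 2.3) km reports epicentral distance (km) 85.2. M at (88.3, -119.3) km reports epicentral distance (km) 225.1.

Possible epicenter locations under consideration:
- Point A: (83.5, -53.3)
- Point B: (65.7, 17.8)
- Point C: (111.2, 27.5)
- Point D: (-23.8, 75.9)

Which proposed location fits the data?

For each candidate, compare |candidate − station| to the reported distance:
Point A: residuals K 161.2, L 75.0, M 158.9 → max 161.2 km
Point B: residuals K 92.6, L 48.1, M 86.1 → max 92.6 km
Point C: residuals K 118.1, L 94.5, M 76.5 → max 118.1 km
Point D: residuals K 0.0, L 0.0, M 0.0 → max 0.0 km
Only Point D has all residuals ≈ 0.

Point D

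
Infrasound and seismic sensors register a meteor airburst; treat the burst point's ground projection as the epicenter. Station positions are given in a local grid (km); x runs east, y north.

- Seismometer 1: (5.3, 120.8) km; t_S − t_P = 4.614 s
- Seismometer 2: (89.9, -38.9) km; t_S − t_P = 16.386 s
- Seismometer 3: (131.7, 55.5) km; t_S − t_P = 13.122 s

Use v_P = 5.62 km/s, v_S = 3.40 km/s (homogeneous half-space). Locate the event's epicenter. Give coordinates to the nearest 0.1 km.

Distance from S−P lag: d = Δt · v_P v_S / (v_P − v_S) = Δt · (5.62·3.40)/(5.62−3.40) ≈ 8.6072·Δt.
So d_Seismometer 1 = 39.71, d_Seismometer 2 = 141.04, d_Seismometer 3 = 112.94 km.
Circle about each station: (x − 5.3)² + (y − 120.8)² = 39.71²; (x − 89.9)² + (y + 38.9)² = 141.04²; (x − 131.7)² + (y − 55.5)² = 112.94².
Subtracting pairs of circle equations eliminates x²+y² and gives linear equations (the radical axes):
169.2 x − 319.4 y = -23340.91
252.8 x − 130.6 y = -5374.15
Solving the 2×2 system: x ≈ 22.7, y ≈ 85.1 km.

x ≈ 22.7 km, y ≈ 85.1 km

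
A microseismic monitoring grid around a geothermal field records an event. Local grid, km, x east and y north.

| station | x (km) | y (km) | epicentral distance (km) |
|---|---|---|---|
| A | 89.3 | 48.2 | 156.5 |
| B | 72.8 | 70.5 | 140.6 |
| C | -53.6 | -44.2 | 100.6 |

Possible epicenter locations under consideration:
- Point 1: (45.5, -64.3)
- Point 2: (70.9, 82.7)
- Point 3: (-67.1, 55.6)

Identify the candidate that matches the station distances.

For each candidate, compare |candidate − station| to the reported distance:
Point 1: residuals A 35.8, B 3.1, C 0.5 → max 35.8 km
Point 2: residuals A 117.4, B 128.3, C 77.2 → max 128.3 km
Point 3: residuals A 0.1, B 0.1, C 0.1 → max 0.1 km
Only Point 3 has all residuals ≈ 0.

Point 3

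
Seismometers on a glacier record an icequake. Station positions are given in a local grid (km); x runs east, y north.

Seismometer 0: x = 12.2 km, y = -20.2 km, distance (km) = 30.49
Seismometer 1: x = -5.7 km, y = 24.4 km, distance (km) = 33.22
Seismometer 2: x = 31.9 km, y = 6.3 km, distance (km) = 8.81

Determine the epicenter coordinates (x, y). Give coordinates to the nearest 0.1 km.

(23.3, 8.2)

Circle about each station: (x − 12.2)² + (y + 20.2)² = 30.49²; (x + 5.7)² + (y − 24.4)² = 33.22²; (x − 31.9)² + (y − 6.3)² = 8.81².
Subtracting the Seismometer 0 equation from the Seismometer 1 and Seismometer 2 equations removes the quadratic terms:
-35.8 x + 89.2 y = -102.96
39.4 x + 53.0 y = 1352.44
Solving the 2×2 system: x ≈ 23.3, y ≈ 8.2 km.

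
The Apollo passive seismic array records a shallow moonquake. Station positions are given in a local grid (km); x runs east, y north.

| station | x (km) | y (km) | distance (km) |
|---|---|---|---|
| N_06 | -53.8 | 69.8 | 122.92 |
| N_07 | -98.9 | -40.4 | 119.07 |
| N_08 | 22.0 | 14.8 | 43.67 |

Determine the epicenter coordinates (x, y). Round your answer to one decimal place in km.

(19.6, -28.8)

Circle about each station: (x + 53.8)² + (y − 69.8)² = 122.92²; (x + 98.9)² + (y + 40.4)² = 119.07²; (x − 22.0)² + (y − 14.8)² = 43.67².
Subtracting the N_06 equation from the N_07 and N_08 equations removes the quadratic terms:
-90.2 x − 220.4 y = 4578.55
151.6 x − 110.0 y = 6138.82
Solving the 2×2 system: x ≈ 19.6, y ≈ -28.8 km.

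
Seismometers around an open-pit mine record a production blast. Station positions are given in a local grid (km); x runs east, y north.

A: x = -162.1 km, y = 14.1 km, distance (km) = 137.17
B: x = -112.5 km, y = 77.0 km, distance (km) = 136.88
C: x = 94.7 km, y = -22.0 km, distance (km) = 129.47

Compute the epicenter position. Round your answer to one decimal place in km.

Circle about each station: (x + 162.1)² + (y − 14.1)² = 137.17²; (x + 112.5)² + (y − 77.0)² = 136.88²; (x − 94.7)² + (y + 22.0)² = 129.47².
Subtracting pairs of circle equations eliminates x²+y² and gives linear equations (the radical axes):
99.2 x + 125.8 y = -7810.50
513.6 x − 72.2 y = -14970.00
Solving the 2×2 system: x ≈ -34.1, y ≈ -35.2 km.
Check against A (with the unrounded x, y): √((x + 162.1)²+(y − 14.1)²) = 137.17 ≈ 137.17 km. ✓

x ≈ -34.1 km, y ≈ -35.2 km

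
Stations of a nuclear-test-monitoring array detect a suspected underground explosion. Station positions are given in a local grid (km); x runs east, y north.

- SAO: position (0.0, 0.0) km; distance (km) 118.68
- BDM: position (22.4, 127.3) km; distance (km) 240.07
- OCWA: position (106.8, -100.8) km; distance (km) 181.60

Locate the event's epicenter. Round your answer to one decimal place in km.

-74.6 km east, -92.3 km north

Circle about each station: x² + y² = 118.68²; (x − 22.4)² + (y − 127.3)² = 240.07²; (x − 106.8)² + (y + 100.8)² = 181.60².
Subtracting the SAO equation from the BDM and OCWA equations removes the quadratic terms:
44.8 x + 254.6 y = -26841.61
213.6 x − 201.6 y = 2673.26
Solving the 2×2 system: x ≈ -74.6, y ≈ -92.3 km.
Check against SAO (with the unrounded x, y): √(x²+y²) = 118.68 ≈ 118.68 km. ✓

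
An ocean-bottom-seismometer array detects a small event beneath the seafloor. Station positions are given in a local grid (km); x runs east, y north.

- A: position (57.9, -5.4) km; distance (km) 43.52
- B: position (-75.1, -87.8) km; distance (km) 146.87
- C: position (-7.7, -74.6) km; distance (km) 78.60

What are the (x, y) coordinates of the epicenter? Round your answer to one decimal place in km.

(66.3, -48.1)

Circle about each station: (x − 57.9)² + (y + 5.4)² = 43.52²; (x + 75.1)² + (y + 87.8)² = 146.87²; (x + 7.7)² + (y + 74.6)² = 78.60².
Subtracting the A equation from the B and C equations removes the quadratic terms:
-266.0 x − 164.8 y = -9709.53
-131.2 x − 138.4 y = -2041.09
Solving the 2×2 system: x ≈ 66.3, y ≈ -48.1 km.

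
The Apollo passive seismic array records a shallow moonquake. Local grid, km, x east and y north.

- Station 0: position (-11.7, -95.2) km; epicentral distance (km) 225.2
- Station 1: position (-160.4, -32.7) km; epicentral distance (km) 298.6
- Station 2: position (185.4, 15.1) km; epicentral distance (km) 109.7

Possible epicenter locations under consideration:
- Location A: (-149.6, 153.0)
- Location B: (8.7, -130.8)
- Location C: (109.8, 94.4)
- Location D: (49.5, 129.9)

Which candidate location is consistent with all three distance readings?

For each candidate, compare |candidate − station| to the reported distance:
Location A: residuals Station 0 58.7, Station 1 112.6, Station 2 252.6 → max 252.6 km
Location B: residuals Station 0 184.2, Station 1 103.1, Station 2 119.4 → max 184.2 km
Location C: residuals Station 0 0.0, Station 1 0.0, Station 2 0.1 → max 0.1 km
Location D: residuals Station 0 8.1, Station 1 33.1, Station 2 68.2 → max 68.2 km
Only Location C has all residuals ≈ 0.

Location C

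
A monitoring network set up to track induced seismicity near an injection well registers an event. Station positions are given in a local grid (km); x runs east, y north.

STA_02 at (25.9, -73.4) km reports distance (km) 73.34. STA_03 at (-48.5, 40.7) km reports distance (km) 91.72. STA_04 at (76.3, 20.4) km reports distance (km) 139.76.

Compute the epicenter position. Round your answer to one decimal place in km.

-43.9 km east, -50.9 km north

Circle about each station: (x − 25.9)² + (y + 73.4)² = 73.34²; (x + 48.5)² + (y − 40.7)² = 91.72²; (x − 76.3)² + (y − 20.4)² = 139.76².
Subtracting the STA_02 equation from the STA_03 and STA_04 equations removes the quadratic terms:
-148.8 x + 228.2 y = -5083.43
100.8 x + 187.6 y = -13974.62
Solving the 2×2 system: x ≈ -43.9, y ≈ -50.9 km.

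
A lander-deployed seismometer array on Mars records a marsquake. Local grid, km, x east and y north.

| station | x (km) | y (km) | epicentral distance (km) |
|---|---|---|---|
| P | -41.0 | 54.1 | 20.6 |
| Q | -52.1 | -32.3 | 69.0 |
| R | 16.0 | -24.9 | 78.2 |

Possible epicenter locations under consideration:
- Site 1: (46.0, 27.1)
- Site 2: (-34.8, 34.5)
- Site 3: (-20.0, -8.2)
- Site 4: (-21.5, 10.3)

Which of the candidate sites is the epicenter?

For each candidate, compare |candidate − station| to the reported distance:
Site 1: residuals P 70.5, Q 45.7, R 18.2 → max 70.5 km
Site 2: residuals P 0.0, Q 0.0, R 0.0 → max 0.0 km
Site 3: residuals P 45.1, Q 28.9, R 38.5 → max 45.1 km
Site 4: residuals P 27.3, Q 16.5, R 26.8 → max 27.3 km
Only Site 2 has all residuals ≈ 0.

Site 2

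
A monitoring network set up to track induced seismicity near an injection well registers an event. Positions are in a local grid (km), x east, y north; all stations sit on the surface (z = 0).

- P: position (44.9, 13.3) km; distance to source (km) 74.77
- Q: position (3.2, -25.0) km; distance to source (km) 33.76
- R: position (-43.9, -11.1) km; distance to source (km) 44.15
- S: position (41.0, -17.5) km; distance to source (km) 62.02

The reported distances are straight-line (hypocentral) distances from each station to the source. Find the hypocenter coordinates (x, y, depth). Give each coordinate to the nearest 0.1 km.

Each station gives a sphere (x−x_i)² + (y−y_i)² + z² = d_i² (stations at z=0).
Subtracting the P sphere from Q and R: z² cancels, leaving linear equations in x and y:
-83.4 x − 76.6 y = 2893.16
-177.6 x − 48.8 y = 3498.85
Solving: x ≈ -13.302, y ≈ -23.287 km (keep extra digits for the depth step; rounded: -13.3, -23.3).
Then from the P sphere: z² = 74.77² − (x − 44.9)² − (y − 13.3)² with x = -13.302, y = -23.287, so z ≈ 29.402 ≈ 29.4 km.
Check against S (with the unrounded solution): distance 62.02 ≈ 62.02 km. ✓

x ≈ -13.3 km, y ≈ -23.3 km, depth ≈ 29.4 km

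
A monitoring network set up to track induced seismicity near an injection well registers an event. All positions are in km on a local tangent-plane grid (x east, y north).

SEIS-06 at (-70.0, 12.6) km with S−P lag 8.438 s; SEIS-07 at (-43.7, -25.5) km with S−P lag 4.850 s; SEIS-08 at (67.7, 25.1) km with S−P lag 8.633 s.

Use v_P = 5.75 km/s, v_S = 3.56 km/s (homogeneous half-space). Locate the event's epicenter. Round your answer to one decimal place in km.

Distance from S−P lag: d = Δt · v_P v_S / (v_P − v_S) = Δt · (5.75·3.56)/(5.75−3.56) ≈ 9.3470·Δt.
So d_SEIS-06 = 78.87, d_SEIS-07 = 45.33, d_SEIS-08 = 80.69 km.
Circle about each station: (x + 70.0)² + (y − 12.6)² = 78.87²; (x + 43.7)² + (y + 25.5)² = 45.33²; (x − 67.7)² + (y − 25.1)² = 80.69².
Subtracting pairs of circle equations eliminates x²+y² and gives linear equations (the radical axes):
52.6 x − 76.2 y = 1666.85
275.4 x + 25.0 y = -135.86
Solving the 2×2 system: x ≈ 1.4, y ≈ -20.9 km.
Check against SEIS-06 (with the unrounded x, y): √((x + 70.0)²+(y − 12.6)²) = 78.87 ≈ 78.87 km. ✓

(1.4, -20.9)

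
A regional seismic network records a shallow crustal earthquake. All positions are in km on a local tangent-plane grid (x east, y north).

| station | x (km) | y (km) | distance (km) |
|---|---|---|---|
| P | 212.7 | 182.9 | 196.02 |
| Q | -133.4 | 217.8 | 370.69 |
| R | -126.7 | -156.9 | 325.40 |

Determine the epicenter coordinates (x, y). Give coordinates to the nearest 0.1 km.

x ≈ 161.8 km, y ≈ -6.4 km

Circle about each station: (x − 212.7)² + (y − 182.9)² = 196.02²; (x + 133.4)² + (y − 217.8)² = 370.69²; (x + 126.7)² + (y + 156.9)² = 325.40².
Subtracting the P equation from the Q and R equations removes the quadratic terms:
-692.2 x + 69.8 y = -112448.54
-678.8 x − 679.6 y = -105484.52
Solving the 2×2 system: x ≈ 161.8, y ≈ -6.4 km.
Check against P (with the unrounded x, y): √((x − 212.7)²+(y − 182.9)²) = 196.02 ≈ 196.02 km. ✓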